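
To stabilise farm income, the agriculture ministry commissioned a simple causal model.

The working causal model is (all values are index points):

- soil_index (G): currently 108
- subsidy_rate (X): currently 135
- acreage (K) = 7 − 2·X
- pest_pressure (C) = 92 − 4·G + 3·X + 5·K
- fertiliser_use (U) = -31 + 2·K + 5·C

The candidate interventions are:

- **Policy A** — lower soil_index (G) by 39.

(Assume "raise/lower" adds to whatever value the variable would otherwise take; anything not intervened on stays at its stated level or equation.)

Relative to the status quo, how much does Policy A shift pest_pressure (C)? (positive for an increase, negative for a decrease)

Baseline:
  G = 108
  X = 135
  K = 7 − 2·135 = -263
  C = 92 − 4·108 + 3·135 + 5·(-263) = -1250
Policy A (G − 39):
  G = 108 − 39 = 69
  X = 135
  K = 7 − 2·135 = -263
  C = 92 − 4·69 + 3·135 + 5·(-263) = -1094
Change in C: -1094 − (-1250) = 156

156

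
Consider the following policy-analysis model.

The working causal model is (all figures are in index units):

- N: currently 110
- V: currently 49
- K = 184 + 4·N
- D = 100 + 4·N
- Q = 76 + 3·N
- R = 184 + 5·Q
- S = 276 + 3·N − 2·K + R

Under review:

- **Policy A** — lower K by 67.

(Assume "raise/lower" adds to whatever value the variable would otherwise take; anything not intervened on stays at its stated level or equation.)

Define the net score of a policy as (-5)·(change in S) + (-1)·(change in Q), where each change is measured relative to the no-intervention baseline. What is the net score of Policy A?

-670

Baseline:
  N = 110
  K = 184 + 4·110 = 624
  Q = 76 + 3·110 = 406
  R = 184 + 5·406 = 2214
  S = 276 + 3·110 − 2·624 + 2214 = 1572
Policy A (K − 67):
  N = 110
  K = 184 + 4·110 (−67 from intervention) = 557
  Q = 76 + 3·110 = 406
  R = 184 + 5·406 = 2214
  S = 276 + 3·110 − 2·557 + 2214 = 1706
ΔS = 1706 − 1572 = 134; ΔQ = 406 − 406 = 0
Score = (-5)·134 + (-1)·0 = -670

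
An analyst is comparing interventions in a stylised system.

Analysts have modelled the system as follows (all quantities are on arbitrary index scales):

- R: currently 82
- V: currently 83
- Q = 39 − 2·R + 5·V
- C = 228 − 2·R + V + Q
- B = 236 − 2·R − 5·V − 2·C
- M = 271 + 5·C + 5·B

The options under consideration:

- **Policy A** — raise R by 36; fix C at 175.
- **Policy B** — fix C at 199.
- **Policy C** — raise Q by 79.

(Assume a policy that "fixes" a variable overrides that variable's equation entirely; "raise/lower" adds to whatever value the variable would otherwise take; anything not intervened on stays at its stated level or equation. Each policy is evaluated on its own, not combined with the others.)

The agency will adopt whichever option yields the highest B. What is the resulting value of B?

-741

Policy A (R + 36, C := 175):
  R = 82 + 36 = 118
  V = 83
  Q = 39 − 2·118 + 5·83 = 218
  C = 175
  B = 236 − 2·118 − 5·83 − 2·175 = -765
Policy B (C := 199):
  R = 82
  V = 83
  Q = 39 − 2·82 + 5·83 = 290
  C = 199
  B = 236 − 2·82 − 5·83 − 2·199 = -741
Policy C (Q + 79):
  R = 82
  V = 83
  Q = 39 − 2·82 + 5·83 (+79 from intervention) = 369
  C = 228 − 2·82 + 83 + 369 = 516
  B = 236 − 2·82 − 5·83 − 2·516 = -1375
Comparing — Policy A: B=-765, Policy B: B=-741, Policy C: B=-1375. Highest is -741 (Policy B).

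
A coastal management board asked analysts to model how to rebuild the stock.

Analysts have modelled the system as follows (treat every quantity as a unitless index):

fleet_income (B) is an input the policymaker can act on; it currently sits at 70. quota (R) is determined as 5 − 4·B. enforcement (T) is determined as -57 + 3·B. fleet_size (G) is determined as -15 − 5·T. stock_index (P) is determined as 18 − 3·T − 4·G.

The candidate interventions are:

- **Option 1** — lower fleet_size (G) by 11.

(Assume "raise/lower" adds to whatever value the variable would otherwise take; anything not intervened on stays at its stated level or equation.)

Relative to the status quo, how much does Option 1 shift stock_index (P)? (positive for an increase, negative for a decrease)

44

Baseline:
  B = 70
  T = -57 + 3·70 = 153
  G = -15 − 5·153 = -780
  P = 18 − 3·153 − 4·(-780) = 2679
Option 1 (G − 11):
  B = 70
  T = -57 + 3·70 = 153
  G = -15 − 5·153 (−11 from intervention) = -791
  P = 18 − 3·153 − 4·(-791) = 2723
Change in P: 2723 − 2679 = 44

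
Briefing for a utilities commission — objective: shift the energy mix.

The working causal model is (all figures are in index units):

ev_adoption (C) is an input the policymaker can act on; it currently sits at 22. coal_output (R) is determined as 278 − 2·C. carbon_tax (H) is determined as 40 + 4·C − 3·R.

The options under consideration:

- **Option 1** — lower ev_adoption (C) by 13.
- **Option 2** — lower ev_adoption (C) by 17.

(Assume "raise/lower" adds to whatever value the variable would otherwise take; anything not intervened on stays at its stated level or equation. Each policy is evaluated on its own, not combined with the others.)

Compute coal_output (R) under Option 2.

268

Option 2 (C − 17):
  C = 22 − 17 = 5
  R = 278 − 2·5 = 268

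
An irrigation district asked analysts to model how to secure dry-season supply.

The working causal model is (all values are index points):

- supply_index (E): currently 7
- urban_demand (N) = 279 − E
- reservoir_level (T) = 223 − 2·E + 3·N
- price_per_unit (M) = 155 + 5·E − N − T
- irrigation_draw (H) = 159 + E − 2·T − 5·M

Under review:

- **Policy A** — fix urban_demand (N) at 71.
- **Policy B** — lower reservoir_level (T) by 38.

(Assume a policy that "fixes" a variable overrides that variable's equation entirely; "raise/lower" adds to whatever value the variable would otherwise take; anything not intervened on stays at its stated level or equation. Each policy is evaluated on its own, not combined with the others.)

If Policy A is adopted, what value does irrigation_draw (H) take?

Policy A (N := 71):
  E = 7
  N = 71
  T = 223 − 2·7 + 3·71 = 422
  M = 155 + 5·7 − 71 − 422 = -303
  H = 159 + 7 − 2·422 − 5·(-303) = 837

837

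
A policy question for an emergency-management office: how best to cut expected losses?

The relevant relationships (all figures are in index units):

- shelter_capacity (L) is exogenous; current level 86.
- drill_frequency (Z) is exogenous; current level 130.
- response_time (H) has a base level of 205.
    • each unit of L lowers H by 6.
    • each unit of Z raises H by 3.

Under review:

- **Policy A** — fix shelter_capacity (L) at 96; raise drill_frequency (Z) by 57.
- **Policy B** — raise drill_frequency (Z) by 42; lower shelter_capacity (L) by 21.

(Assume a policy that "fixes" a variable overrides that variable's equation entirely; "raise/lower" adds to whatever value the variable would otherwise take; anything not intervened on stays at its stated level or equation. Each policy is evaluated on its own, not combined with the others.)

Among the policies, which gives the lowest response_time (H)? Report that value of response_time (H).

190

Policy A (L := 96, Z + 57):
  L = 96
  Z = 130 + 57 = 187
  H = 205 − 6·96 + 3·187 = 190
Policy B (Z + 42, L − 21):
  L = 86 − 21 = 65
  Z = 130 + 42 = 172
  H = 205 − 6·65 + 3·172 = 331
Comparing — Policy A: H=190, Policy B: H=331. Lowest is 190 (Policy A).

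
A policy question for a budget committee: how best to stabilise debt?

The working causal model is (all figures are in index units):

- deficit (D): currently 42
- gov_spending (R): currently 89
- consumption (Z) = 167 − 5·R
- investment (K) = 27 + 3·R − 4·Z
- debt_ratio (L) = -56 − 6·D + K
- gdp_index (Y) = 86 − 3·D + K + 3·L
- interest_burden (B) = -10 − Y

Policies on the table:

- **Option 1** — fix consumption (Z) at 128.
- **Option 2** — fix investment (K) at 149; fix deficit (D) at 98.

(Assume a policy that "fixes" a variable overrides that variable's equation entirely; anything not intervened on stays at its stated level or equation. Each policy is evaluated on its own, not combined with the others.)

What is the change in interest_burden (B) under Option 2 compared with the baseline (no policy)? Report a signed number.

6204

Baseline:
  D = 42
  R = 89
  Z = 167 − 5·89 = -278
  K = 27 + 3·89 − 4·(-278) = 1406
  L = -56 − 6·42 + 1406 = 1098
  Y = 86 − 3·42 + 1406 + 3·1098 = 4660
  B = -10 − 4660 = -4670
Option 2 (K := 149, D := 98):
  D = 98
  R = 89
  Z = 167 − 5·89 = -278
  K = 149
  L = -56 − 6·98 + 149 = -495
  Y = 86 − 3·98 + 149 + 3·(-495) = -1544
  B = -10 − (-1544) = 1534
Change in B: 1534 − (-4670) = 6204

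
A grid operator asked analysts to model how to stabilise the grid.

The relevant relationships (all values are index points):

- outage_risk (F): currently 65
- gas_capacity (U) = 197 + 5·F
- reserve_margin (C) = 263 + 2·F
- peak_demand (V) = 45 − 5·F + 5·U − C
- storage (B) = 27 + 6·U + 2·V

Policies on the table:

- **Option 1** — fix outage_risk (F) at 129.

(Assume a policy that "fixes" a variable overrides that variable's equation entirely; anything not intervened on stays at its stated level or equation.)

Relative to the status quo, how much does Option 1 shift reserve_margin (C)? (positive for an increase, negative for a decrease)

Baseline:
  F = 65
  C = 263 + 2·65 = 393
Option 1 (F := 129):
  F = 129
  C = 263 + 2·129 = 521
Change in C: 521 − 393 = 128

128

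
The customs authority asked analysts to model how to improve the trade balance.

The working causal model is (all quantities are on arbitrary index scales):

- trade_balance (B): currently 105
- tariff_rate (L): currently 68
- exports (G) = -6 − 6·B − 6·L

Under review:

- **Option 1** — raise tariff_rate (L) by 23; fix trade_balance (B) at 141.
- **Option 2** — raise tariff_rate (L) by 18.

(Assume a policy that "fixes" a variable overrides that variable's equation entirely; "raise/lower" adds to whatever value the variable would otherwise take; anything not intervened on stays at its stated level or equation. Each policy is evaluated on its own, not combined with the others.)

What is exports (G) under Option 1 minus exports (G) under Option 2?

-246

Option 1 (L + 23, B := 141):
  B = 141
  L = 68 + 23 = 91
  G = -6 − 6·141 − 6·91 = -1398
Option 2 (L + 18):
  B = 105
  L = 68 + 18 = 86
  G = -6 − 6·105 − 6·86 = -1152
G: -1398 − (-1152) = -246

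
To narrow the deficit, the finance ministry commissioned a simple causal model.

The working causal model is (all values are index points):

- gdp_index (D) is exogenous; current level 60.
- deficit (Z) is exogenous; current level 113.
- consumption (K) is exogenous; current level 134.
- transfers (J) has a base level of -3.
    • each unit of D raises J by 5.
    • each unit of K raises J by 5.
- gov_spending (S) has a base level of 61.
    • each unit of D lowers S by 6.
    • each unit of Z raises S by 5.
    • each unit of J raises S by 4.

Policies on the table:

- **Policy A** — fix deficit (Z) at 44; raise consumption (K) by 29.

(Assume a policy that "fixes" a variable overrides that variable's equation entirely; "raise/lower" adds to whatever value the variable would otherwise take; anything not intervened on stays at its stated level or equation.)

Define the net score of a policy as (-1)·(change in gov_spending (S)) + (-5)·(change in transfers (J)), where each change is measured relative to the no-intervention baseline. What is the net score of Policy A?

-960

Baseline:
  D = 60
  Z = 113
  K = 134
  J = -3 + 5·60 + 5·134 = 967
  S = 61 − 6·60 + 5·113 + 4·967 = 4134
Policy A (Z := 44, K + 29):
  D = 60
  Z = 44
  K = 134 + 29 = 163
  J = -3 + 5·60 + 5·163 = 1112
  S = 61 − 6·60 + 5·44 + 4·1112 = 4369
ΔS = 4369 − 4134 = 235; ΔJ = 1112 − 967 = 145
Score = (-1)·235 + (-5)·145 = -960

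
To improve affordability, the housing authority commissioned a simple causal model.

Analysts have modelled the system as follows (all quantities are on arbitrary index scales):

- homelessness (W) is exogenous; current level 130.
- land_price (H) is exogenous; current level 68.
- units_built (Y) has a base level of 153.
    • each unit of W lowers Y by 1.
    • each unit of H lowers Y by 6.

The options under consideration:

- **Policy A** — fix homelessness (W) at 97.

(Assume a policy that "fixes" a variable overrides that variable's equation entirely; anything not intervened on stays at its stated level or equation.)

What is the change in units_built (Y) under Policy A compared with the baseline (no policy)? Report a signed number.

Baseline:
  W = 130
  H = 68
  Y = 153 − 130 − 6·68 = -385
Policy A (W := 97):
  W = 97
  H = 68
  Y = 153 − 97 − 6·68 = -352
Change in Y: -352 − (-385) = 33

33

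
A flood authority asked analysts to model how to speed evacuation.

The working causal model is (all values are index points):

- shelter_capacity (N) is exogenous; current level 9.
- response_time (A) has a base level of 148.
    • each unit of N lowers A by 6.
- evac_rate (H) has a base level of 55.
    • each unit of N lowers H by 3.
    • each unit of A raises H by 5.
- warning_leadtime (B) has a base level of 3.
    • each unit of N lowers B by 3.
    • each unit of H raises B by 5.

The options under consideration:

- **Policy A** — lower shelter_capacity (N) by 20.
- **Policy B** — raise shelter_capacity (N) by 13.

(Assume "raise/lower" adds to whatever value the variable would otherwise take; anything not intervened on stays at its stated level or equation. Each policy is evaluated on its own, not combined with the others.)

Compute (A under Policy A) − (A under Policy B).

Policy A (N − 20):
  N = 9 − 20 = -11
  A = 148 − 6·(-11) = 214
Policy B (N + 13):
  N = 9 + 13 = 22
  A = 148 − 6·22 = 16
A: 214 − 16 = 198

198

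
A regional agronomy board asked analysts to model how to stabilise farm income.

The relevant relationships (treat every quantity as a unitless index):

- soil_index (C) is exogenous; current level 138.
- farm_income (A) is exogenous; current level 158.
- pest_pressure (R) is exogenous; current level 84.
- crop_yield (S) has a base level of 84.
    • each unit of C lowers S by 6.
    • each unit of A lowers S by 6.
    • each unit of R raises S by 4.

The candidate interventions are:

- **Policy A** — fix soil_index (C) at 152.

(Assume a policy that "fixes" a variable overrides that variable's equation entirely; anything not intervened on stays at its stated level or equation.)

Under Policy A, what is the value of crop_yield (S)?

Policy A (C := 152):
  C = 152
  A = 158
  R = 84
  S = 84 − 6·152 − 6·158 + 4·84 = -1440

-1440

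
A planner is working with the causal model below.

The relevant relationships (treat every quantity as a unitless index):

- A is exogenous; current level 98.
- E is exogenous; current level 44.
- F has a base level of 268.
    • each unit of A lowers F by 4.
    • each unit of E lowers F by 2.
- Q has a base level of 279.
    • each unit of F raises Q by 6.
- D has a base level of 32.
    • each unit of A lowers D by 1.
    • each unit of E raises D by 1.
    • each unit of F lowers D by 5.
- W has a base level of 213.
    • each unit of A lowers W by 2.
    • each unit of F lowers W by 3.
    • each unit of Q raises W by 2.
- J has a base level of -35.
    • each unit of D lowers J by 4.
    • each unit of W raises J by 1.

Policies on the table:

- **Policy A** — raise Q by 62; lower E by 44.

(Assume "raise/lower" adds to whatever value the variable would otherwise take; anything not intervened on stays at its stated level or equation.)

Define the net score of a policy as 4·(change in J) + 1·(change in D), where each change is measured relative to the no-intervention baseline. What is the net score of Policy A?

Baseline:
  A = 98
  E = 44
  F = 268 − 4·98 − 2·44 = -212
  Q = 279 + 6·(-212) = -993
  D = 32 − 98 + 44 − 5·(-212) = 1038
  W = 213 − 2·98 − 3·(-212) + 2·(-993) = -1333
  J = -35 − 4·1038 + (-1333) = -5520
Policy A (Q + 62, E − 44):
  A = 98
  E = 44 − 44 = 0
  F = 268 − 4·98 − 2·0 = -124
  Q = 279 + 6·(-124) (+62 from intervention) = -403
  D = 32 − 98 + 0 − 5·(-124) = 554
  W = 213 − 2·98 − 3·(-124) + 2·(-403) = -417
  J = -35 − 4·554 + (-417) = -2668
ΔJ = -2668 − (-5520) = 2852; ΔD = 554 − 1038 = -484
Score = 4·2852 + 1·(-484) = 10924

10924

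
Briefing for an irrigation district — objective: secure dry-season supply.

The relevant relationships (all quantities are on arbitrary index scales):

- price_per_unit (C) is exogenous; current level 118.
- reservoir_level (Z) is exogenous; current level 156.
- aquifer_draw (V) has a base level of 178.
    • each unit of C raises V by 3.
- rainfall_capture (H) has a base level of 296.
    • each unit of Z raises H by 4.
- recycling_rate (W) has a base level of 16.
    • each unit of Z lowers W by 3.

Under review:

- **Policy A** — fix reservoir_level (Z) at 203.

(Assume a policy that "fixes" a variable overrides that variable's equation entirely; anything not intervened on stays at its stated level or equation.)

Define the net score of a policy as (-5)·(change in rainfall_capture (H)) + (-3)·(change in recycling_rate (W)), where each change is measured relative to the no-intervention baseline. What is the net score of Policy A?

Baseline:
  Z = 156
  H = 296 + 4·156 = 920
  W = 16 − 3·156 = -452
Policy A (Z := 203):
  Z = 203
  H = 296 + 4·203 = 1108
  W = 16 − 3·203 = -593
ΔH = 1108 − 920 = 188; ΔW = -593 − (-452) = -141
Score = (-5)·188 + (-3)·(-141) = -517

-517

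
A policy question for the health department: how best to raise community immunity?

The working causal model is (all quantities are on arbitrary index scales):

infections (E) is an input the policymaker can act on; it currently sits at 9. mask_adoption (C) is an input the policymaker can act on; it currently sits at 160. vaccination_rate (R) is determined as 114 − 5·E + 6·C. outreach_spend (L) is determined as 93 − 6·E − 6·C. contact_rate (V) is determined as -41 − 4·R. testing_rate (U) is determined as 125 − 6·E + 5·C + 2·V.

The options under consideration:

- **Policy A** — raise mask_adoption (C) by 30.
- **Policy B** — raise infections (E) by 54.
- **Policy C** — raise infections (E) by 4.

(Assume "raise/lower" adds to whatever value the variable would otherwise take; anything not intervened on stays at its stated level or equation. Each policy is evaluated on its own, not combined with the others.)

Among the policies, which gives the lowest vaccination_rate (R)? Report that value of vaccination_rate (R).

Policy A (C + 30):
  E = 9
  C = 160 + 30 = 190
  R = 114 − 5·9 + 6·190 = 1209
Policy B (E + 54):
  E = 9 + 54 = 63
  C = 160
  R = 114 − 5·63 + 6·160 = 759
Policy C (E + 4):
  E = 9 + 4 = 13
  C = 160
  R = 114 − 5·13 + 6·160 = 1009
Comparing — Policy A: R=1209, Policy B: R=759, Policy C: R=1009. Lowest is 759 (Policy B).

759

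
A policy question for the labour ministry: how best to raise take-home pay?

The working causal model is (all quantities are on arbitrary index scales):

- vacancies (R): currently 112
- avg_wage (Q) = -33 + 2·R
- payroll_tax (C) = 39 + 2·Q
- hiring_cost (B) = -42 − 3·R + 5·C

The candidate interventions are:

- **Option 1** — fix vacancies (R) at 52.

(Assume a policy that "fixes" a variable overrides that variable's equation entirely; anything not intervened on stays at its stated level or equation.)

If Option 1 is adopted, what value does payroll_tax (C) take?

Option 1 (R := 52):
  R = 52
  Q = -33 + 2·52 = 71
  C = 39 + 2·71 = 181

181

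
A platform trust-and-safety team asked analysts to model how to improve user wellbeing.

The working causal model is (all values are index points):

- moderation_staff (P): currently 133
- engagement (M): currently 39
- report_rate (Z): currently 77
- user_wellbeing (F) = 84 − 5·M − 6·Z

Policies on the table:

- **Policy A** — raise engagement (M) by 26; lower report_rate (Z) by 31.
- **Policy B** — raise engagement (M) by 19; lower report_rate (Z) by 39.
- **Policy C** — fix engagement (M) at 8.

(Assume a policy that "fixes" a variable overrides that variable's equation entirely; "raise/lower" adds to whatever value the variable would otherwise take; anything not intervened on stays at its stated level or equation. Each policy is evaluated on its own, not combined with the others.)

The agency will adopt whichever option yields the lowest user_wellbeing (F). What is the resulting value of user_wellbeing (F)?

-517

Policy A (M + 26, Z − 31):
  M = 39 + 26 = 65
  Z = 77 − 31 = 46
  F = 84 − 5·65 − 6·46 = -517
Policy B (M + 19, Z − 39):
  M = 39 + 19 = 58
  Z = 77 − 39 = 38
  F = 84 − 5·58 − 6·38 = -434
Policy C (M := 8):
  M = 8
  Z = 77
  F = 84 − 5·8 − 6·77 = -418
Comparing — Policy A: F=-517, Policy B: F=-434, Policy C: F=-418. Lowest is -517 (Policy A).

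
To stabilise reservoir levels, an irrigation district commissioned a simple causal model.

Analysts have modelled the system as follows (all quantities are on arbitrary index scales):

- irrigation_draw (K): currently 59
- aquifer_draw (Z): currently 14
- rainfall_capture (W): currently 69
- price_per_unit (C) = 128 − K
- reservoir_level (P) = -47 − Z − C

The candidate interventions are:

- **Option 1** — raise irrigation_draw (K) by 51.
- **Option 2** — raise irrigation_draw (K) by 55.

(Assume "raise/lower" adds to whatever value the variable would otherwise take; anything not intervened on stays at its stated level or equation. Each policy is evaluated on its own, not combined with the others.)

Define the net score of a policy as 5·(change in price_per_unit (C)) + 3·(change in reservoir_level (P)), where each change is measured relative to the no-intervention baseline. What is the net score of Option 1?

-102

Baseline:
  K = 59
  Z = 14
  C = 128 − 59 = 69
  P = -47 − 14 − 69 = -130
Option 1 (K + 51):
  K = 59 + 51 = 110
  Z = 14
  C = 128 − 110 = 18
  P = -47 − 14 − 18 = -79
ΔC = 18 − 69 = -51; ΔP = -79 − (-130) = 51
Score = 5·(-51) + 3·51 = -102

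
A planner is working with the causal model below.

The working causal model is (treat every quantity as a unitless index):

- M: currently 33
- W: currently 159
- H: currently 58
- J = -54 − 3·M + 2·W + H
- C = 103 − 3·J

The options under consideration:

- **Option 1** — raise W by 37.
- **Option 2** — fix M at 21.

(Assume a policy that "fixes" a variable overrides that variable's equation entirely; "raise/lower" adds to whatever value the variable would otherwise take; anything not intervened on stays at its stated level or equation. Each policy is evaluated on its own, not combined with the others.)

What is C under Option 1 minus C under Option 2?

-114

Option 1 (W + 37):
  M = 33
  W = 159 + 37 = 196
  H = 58
  J = -54 − 3·33 + 2·196 + 58 = 297
  C = 103 − 3·297 = -788
Option 2 (M := 21):
  M = 21
  W = 159
  H = 58
  J = -54 − 3·21 + 2·159 + 58 = 259
  C = 103 − 3·259 = -674
C: -788 − (-674) = -114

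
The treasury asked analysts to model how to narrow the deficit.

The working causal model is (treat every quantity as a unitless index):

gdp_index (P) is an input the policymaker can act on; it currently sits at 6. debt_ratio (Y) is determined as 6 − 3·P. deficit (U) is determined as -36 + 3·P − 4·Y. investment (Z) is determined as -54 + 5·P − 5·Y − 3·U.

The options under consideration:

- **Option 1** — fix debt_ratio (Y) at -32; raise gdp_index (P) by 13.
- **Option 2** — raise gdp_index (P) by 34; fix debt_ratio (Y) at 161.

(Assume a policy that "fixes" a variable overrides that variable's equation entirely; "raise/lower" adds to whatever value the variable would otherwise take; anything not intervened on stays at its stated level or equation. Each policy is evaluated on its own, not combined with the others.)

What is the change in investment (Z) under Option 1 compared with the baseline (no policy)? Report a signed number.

Baseline:
  P = 6
  Y = 6 − 3·6 = -12
  U = -36 + 3·6 − 4·(-12) = 30
  Z = -54 + 5·6 − 5·(-12) − 3·30 = -54
Option 1 (Y := -32, P + 13):
  P = 6 + 13 = 19
  Y = -32
  U = -36 + 3·19 − 4·(-32) = 149
  Z = -54 + 5·19 − 5·(-32) − 3·149 = -246
Change in Z: -246 − (-54) = -192

-192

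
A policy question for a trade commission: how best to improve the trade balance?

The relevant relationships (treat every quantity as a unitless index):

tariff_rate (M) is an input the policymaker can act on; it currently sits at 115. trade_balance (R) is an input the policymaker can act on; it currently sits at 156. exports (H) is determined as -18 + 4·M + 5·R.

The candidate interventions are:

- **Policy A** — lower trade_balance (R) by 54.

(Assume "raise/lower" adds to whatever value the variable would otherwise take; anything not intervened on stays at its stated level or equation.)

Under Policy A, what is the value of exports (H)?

Policy A (R − 54):
  M = 115
  R = 156 − 54 = 102
  H = -18 + 4·115 + 5·102 = 952

952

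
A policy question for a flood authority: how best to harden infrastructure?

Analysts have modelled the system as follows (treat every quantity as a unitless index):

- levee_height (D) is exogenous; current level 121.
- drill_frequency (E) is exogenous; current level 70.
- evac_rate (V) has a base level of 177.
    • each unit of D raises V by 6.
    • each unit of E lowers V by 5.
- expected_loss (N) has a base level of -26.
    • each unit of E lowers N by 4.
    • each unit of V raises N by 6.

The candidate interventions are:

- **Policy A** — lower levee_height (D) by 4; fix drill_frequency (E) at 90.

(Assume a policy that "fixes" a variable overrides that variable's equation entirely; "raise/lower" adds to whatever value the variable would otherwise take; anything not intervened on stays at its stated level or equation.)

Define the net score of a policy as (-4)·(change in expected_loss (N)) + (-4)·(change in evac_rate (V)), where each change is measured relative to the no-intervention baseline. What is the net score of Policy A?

Baseline:
  D = 121
  E = 70
  V = 177 + 6·121 − 5·70 = 553
  N = -26 − 4·70 + 6·553 = 3012
Policy A (D − 4, E := 90):
  D = 121 − 4 = 117
  E = 90
  V = 177 + 6·117 − 5·90 = 429
  N = -26 − 4·90 + 6·429 = 2188
ΔN = 2188 − 3012 = -824; ΔV = 429 − 553 = -124
Score = (-4)·(-824) + (-4)·(-124) = 3792

3792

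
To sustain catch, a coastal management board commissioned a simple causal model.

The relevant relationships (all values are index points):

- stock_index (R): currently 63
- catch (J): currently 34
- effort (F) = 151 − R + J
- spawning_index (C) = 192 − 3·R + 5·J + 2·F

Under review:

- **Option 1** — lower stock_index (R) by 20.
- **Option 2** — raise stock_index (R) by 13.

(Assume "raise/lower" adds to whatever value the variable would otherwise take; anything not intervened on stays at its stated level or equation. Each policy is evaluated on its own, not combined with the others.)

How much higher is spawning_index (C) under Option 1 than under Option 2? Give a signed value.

Option 1 (R − 20):
  R = 63 − 20 = 43
  J = 34
  F = 151 − 43 + 34 = 142
  C = 192 − 3·43 + 5·34 + 2·142 = 517
Option 2 (R + 13):
  R = 63 + 13 = 76
  J = 34
  F = 151 − 76 + 34 = 109
  C = 192 − 3·76 + 5·34 + 2·109 = 352
C: 517 − 352 = 165

165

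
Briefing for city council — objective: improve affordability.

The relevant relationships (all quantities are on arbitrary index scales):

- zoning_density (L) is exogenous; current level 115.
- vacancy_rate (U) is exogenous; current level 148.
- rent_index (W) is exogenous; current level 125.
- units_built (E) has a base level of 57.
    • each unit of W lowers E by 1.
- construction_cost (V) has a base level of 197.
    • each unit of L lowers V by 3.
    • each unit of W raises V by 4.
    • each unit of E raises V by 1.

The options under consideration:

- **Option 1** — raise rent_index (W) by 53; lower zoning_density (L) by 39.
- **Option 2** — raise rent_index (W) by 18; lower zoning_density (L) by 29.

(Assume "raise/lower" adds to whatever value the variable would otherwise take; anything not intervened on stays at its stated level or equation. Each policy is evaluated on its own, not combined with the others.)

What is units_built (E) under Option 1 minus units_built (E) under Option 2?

-35

Option 1 (W + 53, L − 39):
  W = 125 + 53 = 178
  E = 57 − 178 = -121
Option 2 (W + 18, L − 29):
  W = 125 + 18 = 143
  E = 57 − 143 = -86
E: -121 − (-86) = -35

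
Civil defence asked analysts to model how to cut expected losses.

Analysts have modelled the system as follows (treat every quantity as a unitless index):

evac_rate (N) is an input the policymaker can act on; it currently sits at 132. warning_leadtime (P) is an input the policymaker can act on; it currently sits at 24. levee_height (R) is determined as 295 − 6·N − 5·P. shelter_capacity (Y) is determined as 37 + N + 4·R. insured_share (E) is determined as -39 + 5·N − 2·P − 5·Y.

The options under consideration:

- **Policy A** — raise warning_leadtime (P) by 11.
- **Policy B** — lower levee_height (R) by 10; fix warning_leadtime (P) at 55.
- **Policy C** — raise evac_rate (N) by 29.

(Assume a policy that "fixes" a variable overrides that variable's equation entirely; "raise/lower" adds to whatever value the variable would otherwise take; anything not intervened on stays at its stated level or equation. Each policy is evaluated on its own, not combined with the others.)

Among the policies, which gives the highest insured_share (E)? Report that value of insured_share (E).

15548

Policy A (P + 11):
  N = 132
  P = 24 + 11 = 35
  R = 295 − 6·132 − 5·35 = -672
  Y = 37 + 132 + 4·(-672) = -2519
  E = -39 + 5·132 − 2·35 − 5·(-2519) = 13146
Policy B (R − 10, P := 55):
  N = 132
  P = 55
  R = 295 − 6·132 − 5·55 (−10 from intervention) = -782
  Y = 37 + 132 + 4·(-782) = -2959
  E = -39 + 5·132 − 2·55 − 5·(-2959) = 15306
Policy C (N + 29):
  N = 132 + 29 = 161
  P = 24
  R = 295 − 6·161 − 5·24 = -791
  Y = 37 + 161 + 4·(-791) = -2966
  E = -39 + 5·161 − 2·24 − 5·(-2966) = 15548
Comparing — Policy A: E=13146, Policy B: E=15306, Policy C: E=15548. Highest is 15548 (Policy C).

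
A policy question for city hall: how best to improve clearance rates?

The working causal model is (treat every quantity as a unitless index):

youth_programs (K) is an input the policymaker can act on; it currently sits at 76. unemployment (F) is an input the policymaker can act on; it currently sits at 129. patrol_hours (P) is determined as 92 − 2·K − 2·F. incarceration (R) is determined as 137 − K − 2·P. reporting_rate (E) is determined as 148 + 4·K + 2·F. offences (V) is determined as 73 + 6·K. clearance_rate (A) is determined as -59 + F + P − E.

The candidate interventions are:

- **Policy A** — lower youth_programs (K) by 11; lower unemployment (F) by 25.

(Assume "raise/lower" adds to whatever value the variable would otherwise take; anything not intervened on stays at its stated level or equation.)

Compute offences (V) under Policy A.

463

Policy A (K − 11, F − 25):
  K = 76 − 11 = 65
  V = 73 + 6·65 = 463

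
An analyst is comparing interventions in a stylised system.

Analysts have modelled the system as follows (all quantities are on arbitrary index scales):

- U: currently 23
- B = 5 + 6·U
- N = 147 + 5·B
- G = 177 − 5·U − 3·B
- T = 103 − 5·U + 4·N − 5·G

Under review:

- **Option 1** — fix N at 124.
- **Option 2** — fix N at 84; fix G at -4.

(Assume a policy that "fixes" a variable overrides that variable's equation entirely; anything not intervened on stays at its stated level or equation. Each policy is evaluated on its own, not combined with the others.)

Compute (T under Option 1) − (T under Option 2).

Option 1 (N := 124):
  U = 23
  B = 5 + 6·23 = 143
  N = 124
  G = 177 − 5·23 − 3·143 = -367
  T = 103 − 5·23 + 4·124 − 5·(-367) = 2319
Option 2 (N := 84, G := -4):
  U = 23
  B = 5 + 6·23 = 143
  N = 84
  G = -4
  T = 103 − 5·23 + 4·84 − 5·(-4) = 344
T: 2319 − 344 = 1975

1975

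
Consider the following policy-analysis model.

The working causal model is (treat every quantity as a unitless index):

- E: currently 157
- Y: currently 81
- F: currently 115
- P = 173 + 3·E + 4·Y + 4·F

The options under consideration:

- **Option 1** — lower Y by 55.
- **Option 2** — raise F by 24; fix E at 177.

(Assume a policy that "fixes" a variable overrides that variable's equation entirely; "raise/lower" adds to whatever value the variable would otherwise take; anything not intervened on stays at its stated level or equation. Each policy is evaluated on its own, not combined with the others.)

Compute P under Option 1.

Option 1 (Y − 55):
  E = 157
  Y = 81 − 55 = 26
  F = 115
  P = 173 + 3·157 + 4·26 + 4·115 = 1208

1208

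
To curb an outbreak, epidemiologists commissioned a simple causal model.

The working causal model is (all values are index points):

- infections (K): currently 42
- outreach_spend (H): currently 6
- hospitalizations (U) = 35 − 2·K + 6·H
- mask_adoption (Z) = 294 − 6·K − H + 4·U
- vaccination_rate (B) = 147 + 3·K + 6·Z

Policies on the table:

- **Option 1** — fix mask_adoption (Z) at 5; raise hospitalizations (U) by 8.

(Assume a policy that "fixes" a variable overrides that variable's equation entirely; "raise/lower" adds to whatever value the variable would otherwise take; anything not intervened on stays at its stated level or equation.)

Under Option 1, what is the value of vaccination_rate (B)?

Option 1 (Z := 5, U + 8):
  K = 42
  H = 6
  U = 35 − 2·42 + 6·6 (+8 from intervention) = -5
  Z = 5
  B = 147 + 3·42 + 6·5 = 303

303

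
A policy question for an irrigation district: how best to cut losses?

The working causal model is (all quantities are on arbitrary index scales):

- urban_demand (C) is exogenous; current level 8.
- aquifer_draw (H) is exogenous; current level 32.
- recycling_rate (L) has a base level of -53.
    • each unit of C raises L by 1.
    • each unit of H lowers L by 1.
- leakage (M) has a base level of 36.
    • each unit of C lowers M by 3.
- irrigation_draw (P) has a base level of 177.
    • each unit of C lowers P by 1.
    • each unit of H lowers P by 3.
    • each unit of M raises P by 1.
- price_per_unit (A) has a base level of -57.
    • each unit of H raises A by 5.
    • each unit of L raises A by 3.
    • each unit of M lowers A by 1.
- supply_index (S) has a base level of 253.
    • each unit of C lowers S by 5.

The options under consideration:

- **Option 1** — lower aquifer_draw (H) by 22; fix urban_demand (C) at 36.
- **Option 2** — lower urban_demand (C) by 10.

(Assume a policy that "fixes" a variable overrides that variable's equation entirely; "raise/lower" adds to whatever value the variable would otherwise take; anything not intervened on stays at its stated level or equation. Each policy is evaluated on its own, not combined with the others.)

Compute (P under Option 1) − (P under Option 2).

Option 1 (H − 22, C := 36):
  C = 36
  H = 32 − 22 = 10
  M = 36 − 3·36 = -72
  P = 177 − 36 − 3·10 + (-72) = 39
Option 2 (C − 10):
  C = 8 − 10 = -2
  H = 32
  M = 36 − 3·(-2) = 42
  P = 177 − (-2) − 3·32 + 42 = 125
P: 39 − 125 = -86

-86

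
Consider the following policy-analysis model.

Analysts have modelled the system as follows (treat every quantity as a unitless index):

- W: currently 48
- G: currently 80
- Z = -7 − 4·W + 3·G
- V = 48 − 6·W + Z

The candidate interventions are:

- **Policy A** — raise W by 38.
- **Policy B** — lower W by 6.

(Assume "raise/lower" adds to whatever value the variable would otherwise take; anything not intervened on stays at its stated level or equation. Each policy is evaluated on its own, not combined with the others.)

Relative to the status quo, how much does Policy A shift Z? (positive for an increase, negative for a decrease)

-152

Baseline:
  W = 48
  G = 80
  Z = -7 − 4·48 + 3·80 = 41
Policy A (W + 38):
  W = 48 + 38 = 86
  G = 80
  Z = -7 − 4·86 + 3·80 = -111
Change in Z: -111 − 41 = -152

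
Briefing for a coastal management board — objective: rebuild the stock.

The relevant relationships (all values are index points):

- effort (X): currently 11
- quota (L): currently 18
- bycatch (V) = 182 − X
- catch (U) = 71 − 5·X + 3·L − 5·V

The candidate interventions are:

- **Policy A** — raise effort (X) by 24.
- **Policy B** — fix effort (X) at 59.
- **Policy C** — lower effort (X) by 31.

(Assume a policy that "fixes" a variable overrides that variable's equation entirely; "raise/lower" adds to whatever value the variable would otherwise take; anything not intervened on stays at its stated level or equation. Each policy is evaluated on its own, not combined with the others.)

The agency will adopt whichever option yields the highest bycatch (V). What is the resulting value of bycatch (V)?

202

Policy A (X + 24):
  X = 11 + 24 = 35
  V = 182 − 35 = 147
Policy B (X := 59):
  X = 59
  V = 182 − 59 = 123
Policy C (X − 31):
  X = 11 − 31 = -20
  V = 182 − (-20) = 202
Comparing — Policy A: V=147, Policy B: V=123, Policy C: V=202. Highest is 202 (Policy C).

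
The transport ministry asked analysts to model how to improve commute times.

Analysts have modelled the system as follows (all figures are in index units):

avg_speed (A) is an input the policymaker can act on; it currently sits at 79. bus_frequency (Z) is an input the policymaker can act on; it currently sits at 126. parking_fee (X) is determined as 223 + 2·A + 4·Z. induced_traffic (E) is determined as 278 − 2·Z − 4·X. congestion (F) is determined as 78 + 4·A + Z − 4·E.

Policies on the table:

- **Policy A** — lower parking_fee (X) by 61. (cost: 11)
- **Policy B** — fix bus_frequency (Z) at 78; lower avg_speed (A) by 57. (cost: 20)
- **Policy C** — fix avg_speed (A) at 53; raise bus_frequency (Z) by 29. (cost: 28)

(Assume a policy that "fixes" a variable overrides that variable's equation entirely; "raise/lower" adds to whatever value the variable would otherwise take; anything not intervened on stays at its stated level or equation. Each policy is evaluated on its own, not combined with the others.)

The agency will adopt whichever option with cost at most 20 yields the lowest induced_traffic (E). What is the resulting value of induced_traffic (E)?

-3270

Policy A (X − 61):
  A = 79
  Z = 126
  X = 223 + 2·79 + 4·126 (−61 from intervention) = 824
  E = 278 − 2·126 − 4·824 = -3270
Policy B (Z := 78, A − 57):
  A = 79 − 57 = 22
  Z = 78
  X = 223 + 2·22 + 4·78 = 579
  E = 278 − 2·78 − 4·579 = -2194
Comparing — Policy A: E=-3270, Policy B: E=-2194. Lowest is -3270 (Policy A).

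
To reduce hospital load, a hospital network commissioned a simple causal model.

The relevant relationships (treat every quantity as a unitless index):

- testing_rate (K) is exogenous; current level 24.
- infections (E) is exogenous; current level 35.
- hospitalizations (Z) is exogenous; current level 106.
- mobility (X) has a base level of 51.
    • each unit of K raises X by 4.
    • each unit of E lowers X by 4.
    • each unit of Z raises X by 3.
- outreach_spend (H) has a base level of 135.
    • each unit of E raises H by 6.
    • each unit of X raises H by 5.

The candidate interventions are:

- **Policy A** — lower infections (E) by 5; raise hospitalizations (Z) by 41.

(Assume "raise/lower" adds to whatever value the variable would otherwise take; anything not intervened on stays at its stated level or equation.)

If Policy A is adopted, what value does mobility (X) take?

Policy A (E − 5, Z + 41):
  K = 24
  E = 35 − 5 = 30
  Z = 106 + 41 = 147
  X = 51 + 4·24 − 4·30 + 3·147 = 468

468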